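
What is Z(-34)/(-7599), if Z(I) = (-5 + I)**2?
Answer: -507/2533 ≈ -0.20016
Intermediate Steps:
Z(-34)/(-7599) = (-5 - 34)**2/(-7599) = (-39)**2*(-1/7599) = 1521*(-1/7599) = -507/2533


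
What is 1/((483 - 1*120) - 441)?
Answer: -1/78 ≈ -0.012821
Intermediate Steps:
1/((483 - 1*120) - 441) = 1/((483 - 120) - 441) = 1/(363 - 441) = 1/(-78) = -1/78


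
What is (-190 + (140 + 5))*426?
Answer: -19170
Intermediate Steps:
(-190 + (140 + 5))*426 = (-190 + 145)*426 = -45*426 = -19170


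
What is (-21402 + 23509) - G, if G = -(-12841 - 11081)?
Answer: -21815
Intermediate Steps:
G = 23922 (G = -1*(-23922) = 23922)
(-21402 + 23509) - G = (-21402 + 23509) - 1*23922 = 2107 - 23922 = -21815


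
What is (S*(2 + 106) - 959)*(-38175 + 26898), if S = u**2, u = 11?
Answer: -136553193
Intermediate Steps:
S = 121 (S = 11**2 = 121)
(S*(2 + 106) - 959)*(-38175 + 26898) = (121*(2 + 106) - 959)*(-38175 + 26898) = (121*108 - 959)*(-11277) = (13068 - 959)*(-11277) = 12109*(-11277) = -136553193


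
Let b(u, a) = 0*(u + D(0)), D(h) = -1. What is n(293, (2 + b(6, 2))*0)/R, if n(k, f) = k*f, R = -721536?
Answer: 0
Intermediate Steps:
b(u, a) = 0 (b(u, a) = 0*(u - 1) = 0*(-1 + u) = 0)
n(k, f) = f*k
n(293, (2 + b(6, 2))*0)/R = (((2 + 0)*0)*293)/(-721536) = ((2*0)*293)*(-1/721536) = (0*293)*(-1/721536) = 0*(-1/721536) = 0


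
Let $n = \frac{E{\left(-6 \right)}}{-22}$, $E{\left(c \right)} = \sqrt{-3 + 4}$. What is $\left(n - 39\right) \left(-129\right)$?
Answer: $\frac{110811}{22} \approx 5036.9$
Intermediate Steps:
$E{\left(c \right)} = 1$ ($E{\left(c \right)} = \sqrt{1} = 1$)
$n = - \frac{1}{22}$ ($n = 1 \frac{1}{-22} = 1 \left(- \frac{1}{22}\right) = - \frac{1}{22} \approx -0.045455$)
$\left(n - 39\right) \left(-129\right) = \left(- \frac{1}{22} - 39\right) \left(-129\right) = \left(- \frac{859}{22}\right) \left(-129\right) = \frac{110811}{22}$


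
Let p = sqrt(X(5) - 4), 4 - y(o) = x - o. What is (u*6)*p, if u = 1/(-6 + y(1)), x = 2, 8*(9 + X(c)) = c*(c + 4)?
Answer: -I*sqrt(118)/2 ≈ -5.4314*I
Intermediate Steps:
X(c) = -9 + c*(4 + c)/8 (X(c) = -9 + (c*(c + 4))/8 = -9 + (c*(4 + c))/8 = -9 + c*(4 + c)/8)
y(o) = 2 + o (y(o) = 4 - (2 - o) = 4 + (-2 + o) = 2 + o)
p = I*sqrt(118)/4 (p = sqrt((-9 + (1/2)*5 + (1/8)*5**2) - 4) = sqrt((-9 + 5/2 + (1/8)*25) - 4) = sqrt((-9 + 5/2 + 25/8) - 4) = sqrt(-27/8 - 4) = sqrt(-59/8) = I*sqrt(118)/4 ≈ 2.7157*I)
u = -1/3 (u = 1/(-6 + (2 + 1)) = 1/(-6 + 3) = 1/(-3) = -1/3 ≈ -0.33333)
(u*6)*p = (-1/3*6)*(I*sqrt(118)/4) = -I*sqrt(118)/2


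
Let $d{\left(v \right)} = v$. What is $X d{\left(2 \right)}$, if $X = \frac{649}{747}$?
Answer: $\frac{1298}{747} \approx 1.7376$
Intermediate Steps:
$X = \frac{649}{747}$ ($X = 649 \cdot \frac{1}{747} = \frac{649}{747} \approx 0.86881$)
$X d{\left(2 \right)} = \frac{649}{747} \cdot 2 = \frac{1298}{747}$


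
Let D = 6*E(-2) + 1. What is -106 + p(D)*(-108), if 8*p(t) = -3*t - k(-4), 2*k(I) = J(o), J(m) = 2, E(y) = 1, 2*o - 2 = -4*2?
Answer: 191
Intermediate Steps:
o = -3 (o = 1 + (-4*2)/2 = 1 + (½)*(-8) = 1 - 4 = -3)
k(I) = 1 (k(I) = (½)*2 = 1)
D = 7 (D = 6*1 + 1 = 6 + 1 = 7)
p(t) = -⅛ - 3*t/8 (p(t) = (-3*t - 1*1)/8 = (-3*t - 1)/8 = (-1 - 3*t)/8 = -⅛ - 3*t/8)
-106 + p(D)*(-108) = -106 + (-⅛ - 3/8*7)*(-108) = -106 + (-⅛ - 21/8)*(-108) = -106 - 11/4*(-108) = -106 + 297 = 191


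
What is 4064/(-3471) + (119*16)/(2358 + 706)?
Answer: -730414/1329393 ≈ -0.54943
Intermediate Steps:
4064/(-3471) + (119*16)/(2358 + 706) = 4064*(-1/3471) + 1904/3064 = -4064/3471 + 1904*(1/3064) = -4064/3471 + 238/383 = -730414/1329393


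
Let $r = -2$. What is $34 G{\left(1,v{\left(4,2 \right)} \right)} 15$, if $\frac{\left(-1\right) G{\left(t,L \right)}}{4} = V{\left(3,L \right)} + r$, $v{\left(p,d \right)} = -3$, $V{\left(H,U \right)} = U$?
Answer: $10200$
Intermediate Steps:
$G{\left(t,L \right)} = 8 - 4 L$ ($G{\left(t,L \right)} = - 4 \left(L - 2\right) = - 4 \left(-2 + L\right) = 8 - 4 L$)
$34 G{\left(1,v{\left(4,2 \right)} \right)} 15 = 34 \left(8 - -12\right) 15 = 34 \left(8 + 12\right) 15 = 34 \cdot 20 \cdot 15 = 680 \cdot 15 = 10200$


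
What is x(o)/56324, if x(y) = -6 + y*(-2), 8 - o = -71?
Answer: -41/14081 ≈ -0.0029117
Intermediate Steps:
o = 79 (o = 8 - 1*(-71) = 8 + 71 = 79)
x(y) = -6 - 2*y
x(o)/56324 = (-6 - 2*79)/56324 = (-6 - 158)*(1/56324) = -164*1/56324 = -41/14081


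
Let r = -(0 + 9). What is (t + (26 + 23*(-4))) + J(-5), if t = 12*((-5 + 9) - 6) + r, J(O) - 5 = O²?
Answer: -69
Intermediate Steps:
J(O) = 5 + O²
r = -9 (r = -1*9 = -9)
t = -33 (t = 12*((-5 + 9) - 6) - 9 = 12*(4 - 6) - 9 = 12*(-2) - 9 = -24 - 9 = -33)
(t + (26 + 23*(-4))) + J(-5) = (-33 + (26 + 23*(-4))) + (5 + (-5)²) = (-33 + (26 - 92)) + (5 + 25) = (-33 - 66) + 30 = -99 + 30 = -69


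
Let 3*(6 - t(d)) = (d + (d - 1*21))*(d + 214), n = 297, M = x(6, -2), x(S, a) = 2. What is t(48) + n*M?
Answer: -5950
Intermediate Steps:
M = 2
t(d) = 6 - (-21 + 2*d)*(214 + d)/3 (t(d) = 6 - (d + (d - 1*21))*(d + 214)/3 = 6 - (d + (d - 21))*(214 + d)/3 = 6 - (d + (-21 + d))*(214 + d)/3 = 6 - (-21 + 2*d)*(214 + d)/3)
t(48) + n*M = (1504 - 407/3*48 - ⅔*48²) + 297*2 = (1504 - 6512 - ⅔*2304) + 594 = (1504 - 6512 - 1536) + 594 = -6544 + 594 = -5950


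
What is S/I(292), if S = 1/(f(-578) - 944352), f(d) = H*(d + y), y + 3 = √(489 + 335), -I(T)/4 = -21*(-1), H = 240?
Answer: 22579/2055475864512 + 5*√206/1027737932256 ≈ 1.1055e-8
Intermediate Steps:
I(T) = -84 (I(T) = -(-84)*(-1) = -4*21 = -84)
y = -3 + 2*√206 (y = -3 + √(489 + 335) = -3 + √824 = -3 + 2*√206 ≈ 25.705)
f(d) = -720 + 240*d + 480*√206 (f(d) = 240*(d + (-3 + 2*√206)) = 240*(-3 + d + 2*√206) = -720 + 240*d + 480*√206)
S = 1/(-1083792 + 480*√206) (S = 1/((-720 + 240*(-578) + 480*√206) - 944352) = 1/((-720 - 138720 + 480*√206) - 944352) = 1/((-139440 + 480*√206) - 944352) = 1/(-1083792 + 480*√206) ≈ -9.2859e-7)
S/I(292) = (-22579/24469950768 - 5*√206/12234975384)/(-84) = (-22579/24469950768 - 5*√206/12234975384)*(-1/84) = 22579/2055475864512 + 5*√206/1027737932256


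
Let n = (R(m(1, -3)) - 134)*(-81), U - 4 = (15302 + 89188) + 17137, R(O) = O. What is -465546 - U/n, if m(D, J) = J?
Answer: -5166285593/11097 ≈ -4.6556e+5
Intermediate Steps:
U = 121631 (U = 4 + ((15302 + 89188) + 17137) = 4 + (104490 + 17137) = 4 + 121627 = 121631)
n = 11097 (n = (-3 - 134)*(-81) = -137*(-81) = 11097)
-465546 - U/n = -465546 - 121631/11097 = -5166285593/11097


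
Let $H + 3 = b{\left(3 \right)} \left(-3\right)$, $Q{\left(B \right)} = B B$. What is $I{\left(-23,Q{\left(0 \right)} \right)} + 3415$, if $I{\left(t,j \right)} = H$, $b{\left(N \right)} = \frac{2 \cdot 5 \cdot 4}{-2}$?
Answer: $3472$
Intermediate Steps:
$Q{\left(B \right)} = B^{2}$
$b{\left(N \right)} = -20$ ($b{\left(N \right)} = 10 \cdot 4 \left(- \frac{1}{2}\right) = 40 \left(- \frac{1}{2}\right) = -20$)
$H = 57$ ($H = -3 - -60 = -3 + 60 = 57$)
$I{\left(t,j \right)} = 57$
$I{\left(-23,Q{\left(0 \right)} \right)} + 3415 = 57 + 3415 = 3472$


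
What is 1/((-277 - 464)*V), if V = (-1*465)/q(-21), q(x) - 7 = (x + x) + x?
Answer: -56/344565 ≈ -0.00016252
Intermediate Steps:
q(x) = 7 + 3*x (q(x) = 7 + ((x + x) + x) = 7 + (2*x + x) = 7 + 3*x)
V = 465/56 (V = (-1*465)/(7 + 3*(-21)) = -465/(7 - 63) = -465/(-56) = -465*(-1/56) = 465/56 ≈ 8.3036)
1/((-277 - 464)*V) = 1/((-277 - 464)*(465/56)) = (56/465)/(-741) = -1/741*56/465 = -56/344565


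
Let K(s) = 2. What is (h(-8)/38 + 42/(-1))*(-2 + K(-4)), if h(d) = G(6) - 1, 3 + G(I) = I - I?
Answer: 0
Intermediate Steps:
G(I) = -3 (G(I) = -3 + (I - I) = -3 + 0 = -3)
h(d) = -4 (h(d) = -3 - 1 = -4)
(h(-8)/38 + 42/(-1))*(-2 + K(-4)) = (-4/38 + 42/(-1))*(-2 + 2) = (-4*1/38 + 42*(-1))*0 = (-2/19 - 42)*0 = -800/19*0 = 0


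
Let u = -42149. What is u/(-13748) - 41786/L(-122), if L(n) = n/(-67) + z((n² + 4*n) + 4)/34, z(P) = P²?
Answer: 146068159526517/47750667696676 ≈ 3.0590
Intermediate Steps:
L(n) = -n/67 + (4 + n² + 4*n)²/34 (L(n) = n/(-67) + ((n² + 4*n) + 4)²/34 = n*(-1/67) + (4 + n² + 4*n)²*(1/34) = -n/67 + (4 + n² + 4*n)²/34)
u/(-13748) - 41786/L(-122) = -42149/(-13748) - 41786/(-1/67*(-122) + (4 + (-122)² + 4*(-122))²/34) = -42149*(-1/13748) - 41786/(122/67 + (4 + 14884 - 488)²/34) = 42149/13748 - 41786/(122/67 + (1/34)*14400²) = 42149/13748 - 41786/(122/67 + (1/34)*207360000) = 42149/13748 - 41786/(122/67 + 103680000/17) = 42149/13748 - 41786/6946562074/1139 = 42149/13748 - 41786*1139/6946562074 = 42149/13748 - 23797127/3473281037 = 146068159526517/47750667696676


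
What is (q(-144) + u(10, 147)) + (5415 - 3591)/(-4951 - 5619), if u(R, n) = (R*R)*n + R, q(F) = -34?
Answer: 77561748/5285 ≈ 14676.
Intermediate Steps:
u(R, n) = R + n*R² (u(R, n) = R²*n + R = n*R² + R = R + n*R²)
(q(-144) + u(10, 147)) + (5415 - 3591)/(-4951 - 5619) = (-34 + 10*(1 + 10*147)) + (5415 - 3591)/(-4951 - 5619) = (-34 + 10*(1 + 1470)) + 1824/(-10570) = (-34 + 10*1471) + 1824*(-1/10570) = (-34 + 14710) - 912/5285 = 14676 - 912/5285 = 77561748/5285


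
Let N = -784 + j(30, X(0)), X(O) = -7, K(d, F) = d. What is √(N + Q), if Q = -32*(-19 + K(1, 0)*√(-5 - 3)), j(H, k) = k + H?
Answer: √(-153 - 64*I*√2) ≈ 3.519 - 12.86*I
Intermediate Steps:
j(H, k) = H + k
Q = 608 - 64*I*√2 (Q = -32*(-19 + 1*√(-5 - 3)) = -32*(-19 + 1*√(-8)) = -32*(-19 + 1*(2*I*√2)) = -32*(-19 + 2*I*√2) = 608 - 64*I*√2 ≈ 608.0 - 90.51*I)
N = -761 (N = -784 + (30 - 7) = -784 + 23 = -761)
√(N + Q) = √(-761 + (608 - 64*I*√2)) = √(-153 - 64*I*√2)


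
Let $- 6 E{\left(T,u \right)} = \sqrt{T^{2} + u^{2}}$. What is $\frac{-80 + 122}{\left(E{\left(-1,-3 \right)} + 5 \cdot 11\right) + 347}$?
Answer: $\frac{303912}{2908867} + \frac{126 \sqrt{10}}{2908867} \approx 0.10461$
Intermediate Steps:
$E{\left(T,u \right)} = - \frac{\sqrt{T^{2} + u^{2}}}{6}$
$\frac{-80 + 122}{\left(E{\left(-1,-3 \right)} + 5 \cdot 11\right) + 347} = \frac{-80 + 122}{\left(- \frac{\sqrt{\left(-1\right)^{2} + \left(-3\right)^{2}}}{6} + 5 \cdot 11\right) + 347} = \frac{42}{\left(- \frac{\sqrt{1 + 9}}{6} + 55\right) + 347} = \frac{42}{\left(- \frac{\sqrt{10}}{6} + 55\right) + 347} = \frac{42}{\left(55 - \frac{\sqrt{10}}{6}\right) + 347} = \frac{42}{402 - \frac{\sqrt{10}}{6}}$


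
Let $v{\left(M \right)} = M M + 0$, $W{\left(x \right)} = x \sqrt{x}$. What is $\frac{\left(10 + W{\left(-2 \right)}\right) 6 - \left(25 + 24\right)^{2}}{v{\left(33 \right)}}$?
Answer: $- \frac{2341}{1089} - \frac{4 i \sqrt{2}}{363} \approx -2.1497 - 0.015584 i$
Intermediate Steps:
$W{\left(x \right)} = x^{\frac{3}{2}}$
$v{\left(M \right)} = M^{2}$ ($v{\left(M \right)} = M^{2} + 0 = M^{2}$)
$\frac{\left(10 + W{\left(-2 \right)}\right) 6 - \left(25 + 24\right)^{2}}{v{\left(33 \right)}} = \frac{\left(10 + \left(-2\right)^{\frac{3}{2}}\right) 6 - \left(25 + 24\right)^{2}}{33^{2}} = \frac{\left(10 - 2 i \sqrt{2}\right) 6 - 49^{2}}{1089} = \left(\left(60 - 12 i \sqrt{2}\right) - 2401\right) \frac{1}{1089} = \left(-2341 - 12 i \sqrt{2}\right) \frac{1}{1089} = - \frac{2341}{1089} - \frac{4 i \sqrt{2}}{363}$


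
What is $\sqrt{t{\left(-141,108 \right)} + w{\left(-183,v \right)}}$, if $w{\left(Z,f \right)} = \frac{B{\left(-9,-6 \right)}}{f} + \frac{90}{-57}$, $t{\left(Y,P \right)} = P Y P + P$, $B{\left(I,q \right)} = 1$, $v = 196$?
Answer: $\frac{i \sqrt{116359485455}}{266} \approx 1282.4 i$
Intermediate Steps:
$t{\left(Y,P \right)} = P + Y P^{2}$ ($t{\left(Y,P \right)} = Y P^{2} + P = P + Y P^{2}$)
$w{\left(Z,f \right)} = - \frac{30}{19} + \frac{1}{f}$ ($w{\left(Z,f \right)} = 1 \frac{1}{f} + \frac{90}{-57} = \frac{1}{f} + 90 \left(- \frac{1}{57}\right) = \frac{1}{f} - \frac{30}{19} = - \frac{30}{19} + \frac{1}{f}$)
$\sqrt{t{\left(-141,108 \right)} + w{\left(-183,v \right)}} = \sqrt{108 \left(1 + 108 \left(-141\right)\right) - \left(\frac{30}{19} - \frac{1}{196}\right)} = \sqrt{108 \left(1 - 15228\right) + \left(- \frac{30}{19} + \frac{1}{196}\right)} = \sqrt{108 \left(-15227\right) - \frac{5861}{3724}} = \sqrt{-1644516 - \frac{5861}{3724}} = \sqrt{- \frac{6124183445}{3724}} = \frac{i \sqrt{116359485455}}{266}$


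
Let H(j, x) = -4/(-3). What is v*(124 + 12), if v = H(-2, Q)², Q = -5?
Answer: 2176/9 ≈ 241.78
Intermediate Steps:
H(j, x) = 4/3 (H(j, x) = -4*(-⅓) = 4/3)
v = 16/9 (v = (4/3)² = 16/9 ≈ 1.7778)
v*(124 + 12) = 16*(124 + 12)/9 = (16/9)*136 = 2176/9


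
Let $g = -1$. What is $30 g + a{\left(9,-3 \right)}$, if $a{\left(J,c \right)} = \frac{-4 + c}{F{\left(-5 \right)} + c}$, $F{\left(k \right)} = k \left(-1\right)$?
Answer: $- \frac{67}{2} \approx -33.5$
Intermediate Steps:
$F{\left(k \right)} = - k$
$a{\left(J,c \right)} = \frac{-4 + c}{5 + c}$ ($a{\left(J,c \right)} = \frac{-4 + c}{\left(-1\right) \left(-5\right) + c} = \frac{-4 + c}{5 + c}$)
$30 g + a{\left(9,-3 \right)} = 30 \left(-1\right) + \frac{-4 - 3}{5 - 3} = -30 + \frac{1}{2} \left(-7\right) = -30 - \frac{7}{2} = - \frac{67}{2}$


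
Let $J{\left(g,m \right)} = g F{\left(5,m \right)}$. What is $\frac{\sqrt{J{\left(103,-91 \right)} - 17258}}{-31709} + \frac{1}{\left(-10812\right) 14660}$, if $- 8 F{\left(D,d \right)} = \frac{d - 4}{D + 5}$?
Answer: $- \frac{1}{158503920} - \frac{i \sqrt{274171}}{126836} \approx -6.309 \cdot 10^{-9} - 0.0041283 i$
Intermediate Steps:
$F{\left(D,d \right)} = - \frac{-4 + d}{8 \left(5 + D\right)}$ ($F{\left(D,d \right)} = - \frac{\left(d - 4\right) \frac{1}{D + 5}}{8} = - \frac{\left(-4 + d\right) \frac{1}{5 + D}}{8} = - \frac{\frac{1}{5 + D} \left(-4 + d\right)}{8} = - \frac{-4 + d}{8 \left(5 + D\right)}$)
$J{\left(g,m \right)} = g \left(\frac{1}{20} - \frac{m}{80}\right)$ ($J{\left(g,m \right)} = g \frac{4 - m}{8 \left(5 + 5\right)} = g \frac{4 - m}{8 \cdot 10} = g \frac{1}{8} \cdot \frac{1}{10} \left(4 - m\right) = g \left(\frac{1}{20} - \frac{m}{80}\right)$)
$\frac{\sqrt{J{\left(103,-91 \right)} - 17258}}{-31709} + \frac{1}{\left(-10812\right) 14660} = \frac{\sqrt{\frac{1}{80} \cdot 103 \left(4 - -91\right) - 17258}}{-31709} + \frac{1}{\left(-10812\right) 14660} = \sqrt{\frac{1}{80} \cdot 103 \left(4 + 91\right) - 17258} \left(- \frac{1}{31709}\right) - \frac{1}{158503920} = \sqrt{\frac{1}{80} \cdot 103 \cdot 95 - 17258} \left(- \frac{1}{31709}\right) - \frac{1}{158503920} = \sqrt{\frac{1957}{16} - 17258} \left(- \frac{1}{31709}\right) - \frac{1}{158503920} = \sqrt{- \frac{274171}{16}} \left(- \frac{1}{31709}\right) - \frac{1}{158503920} = \frac{i \sqrt{274171}}{4} \left(- \frac{1}{31709}\right) - \frac{1}{158503920} = - \frac{i \sqrt{274171}}{126836} - \frac{1}{158503920} = - \frac{1}{158503920} - \frac{i \sqrt{274171}}{126836}$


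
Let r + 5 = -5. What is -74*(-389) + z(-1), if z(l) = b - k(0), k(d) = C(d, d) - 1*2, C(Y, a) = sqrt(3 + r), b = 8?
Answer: 28796 - I*sqrt(7) ≈ 28796.0 - 2.6458*I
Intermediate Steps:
r = -10 (r = -5 - 5 = -10)
C(Y, a) = I*sqrt(7) (C(Y, a) = sqrt(3 - 10) = sqrt(-7) = I*sqrt(7))
k(d) = -2 + I*sqrt(7) (k(d) = I*sqrt(7) - 1*2 = I*sqrt(7) - 2 = -2 + I*sqrt(7))
z(l) = 10 - I*sqrt(7) (z(l) = 8 - (-2 + I*sqrt(7)) = 8 + (2 - I*sqrt(7)) = 10 - I*sqrt(7))
-74*(-389) + z(-1) = -74*(-389) + (10 - I*sqrt(7)) = 28786 + (10 - I*sqrt(7)) = 28796 - I*sqrt(7)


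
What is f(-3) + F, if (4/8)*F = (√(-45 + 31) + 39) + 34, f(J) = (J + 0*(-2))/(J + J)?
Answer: 293/2 + 2*I*√14 ≈ 146.5 + 7.4833*I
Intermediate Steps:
f(J) = ½ (f(J) = (J + 0)/((2*J)) = J*(1/(2*J)) = ½)
F = 146 + 2*I*√14 (F = 2*((√(-45 + 31) + 39) + 34) = 2*((√(-14) + 39) + 34) = 2*((I*√14 + 39) + 34) = 2*((39 + I*√14) + 34) = 2*(73 + I*√14) = 146 + 2*I*√14 ≈ 146.0 + 7.4833*I)
f(-3) + F = ½ + (146 + 2*I*√14) = 293/2 + 2*I*√14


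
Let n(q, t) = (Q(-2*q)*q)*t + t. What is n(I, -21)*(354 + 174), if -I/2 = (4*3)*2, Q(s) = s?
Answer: 51082416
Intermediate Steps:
I = -48 (I = -2*4*3*2 = -24*2 = -2*24 = -48)
n(q, t) = t - 2*t*q² (n(q, t) = ((-2*q)*q)*t + t = (-2*q²)*t + t = -2*t*q² + t = t - 2*t*q²)
n(I, -21)*(354 + 174) = (-21*(1 - 2*(-48)²))*(354 + 174) = -21*(1 - 2*2304)*528 = -21*(1 - 4608)*528 = -21*(-4607)*528 = 96747*528 = 51082416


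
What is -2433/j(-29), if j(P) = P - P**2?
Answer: 811/290 ≈ 2.7966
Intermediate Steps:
-2433/j(-29) = -2433*(-1/(29*(1 - 1*(-29)))) = -2433*(-1/(29*(1 + 29))) = -2433/((-29*30)) = -2433/(-870) = -2433*(-1/870) = 811/290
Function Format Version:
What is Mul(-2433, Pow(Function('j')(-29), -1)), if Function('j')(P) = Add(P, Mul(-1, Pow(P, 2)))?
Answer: Rational(811, 290) ≈ 2.7966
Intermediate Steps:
Mul(-2433, Pow(Function('j')(-29), -1)) = Mul(-2433, Pow(Mul(-29, Add(1, Mul(-1, -29))), -1)) = Mul(-2433, Pow(Mul(-29, Add(1, 29)), -1)) = Mul(-2433, Pow(Mul(-29, 30), -1)) = Mul(-2433, Pow(-870, -1)) = Mul(-2433, Rational(-1, 870)) = Rational(811, 290)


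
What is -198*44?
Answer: -8712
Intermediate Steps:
-198*44 = -18*484 = -8712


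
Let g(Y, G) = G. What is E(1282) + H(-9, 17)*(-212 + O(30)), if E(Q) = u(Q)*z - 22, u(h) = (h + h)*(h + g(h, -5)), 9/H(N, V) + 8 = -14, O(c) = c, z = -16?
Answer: -576263551/11 ≈ -5.2388e+7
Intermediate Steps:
H(N, V) = -9/22 (H(N, V) = 9/(-8 - 14) = 9/(-22) = 9*(-1/22) = -9/22)
u(h) = 2*h*(-5 + h) (u(h) = (h + h)*(h - 5) = (2*h)*(-5 + h) = 2*h*(-5 + h))
E(Q) = -22 - 32*Q*(-5 + Q) (E(Q) = (2*Q*(-5 + Q))*(-16) - 22 = -32*Q*(-5 + Q) - 22 = -22 - 32*Q*(-5 + Q))
E(1282) + H(-9, 17)*(-212 + O(30)) = (-22 - 32*1282**2 + 160*1282) - 9*(-212 + 30)/22 = (-22 - 32*1643524 + 205120) - 9/22*(-182) = (-22 - 52592768 + 205120) + 819/11 = -52387670 + 819/11 = -576263551/11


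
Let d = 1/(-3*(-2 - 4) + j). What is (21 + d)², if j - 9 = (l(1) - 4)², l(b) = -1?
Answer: 1194649/2704 ≈ 441.81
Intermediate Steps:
j = 34 (j = 9 + (-1 - 4)² = 9 + (-5)² = 9 + 25 = 34)
d = 1/52 (d = 1/(-3*(-2 - 4) + 34) = 1/(-3*(-6) + 34) = 1/(18 + 34) = 1/52 ≈ 0.019231)
(21 + d)² = (21 + 1/52)² = (1093/52)² = 1194649/2704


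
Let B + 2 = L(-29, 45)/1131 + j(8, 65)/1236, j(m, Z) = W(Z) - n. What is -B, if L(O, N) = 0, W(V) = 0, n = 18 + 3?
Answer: 831/412 ≈ 2.0170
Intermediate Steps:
n = 21
j(m, Z) = -21 (j(m, Z) = 0 - 1*21 = 0 - 21 = -21)
B = -831/412 (B = -2 + (0/1131 - 21/1236) = -2 + (0*(1/1131) - 21*1/1236) = -2 + (0 - 7/412) = -2 - 7/412 = -831/412 ≈ -2.0170)
-B = -1*(-831/412) = 831/412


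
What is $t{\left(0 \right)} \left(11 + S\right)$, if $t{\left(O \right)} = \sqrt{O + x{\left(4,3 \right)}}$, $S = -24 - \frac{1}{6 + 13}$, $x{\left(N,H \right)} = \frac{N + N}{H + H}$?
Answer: $- \frac{496 \sqrt{3}}{57} \approx -15.072$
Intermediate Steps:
$x{\left(N,H \right)} = \frac{N}{H}$ ($x{\left(N,H \right)} = \frac{2 N}{2 H} = 2 N \frac{1}{2 H} = \frac{N}{H}$)
$S = - \frac{457}{19}$ ($S = -24 - \frac{1}{19} = - \frac{457}{19} \approx -24.053$)
$t{\left(O \right)} = \sqrt{\frac{4}{3} + O}$ ($t{\left(O \right)} = \sqrt{O + \frac{4}{3}} = \sqrt{\frac{4}{3} + O}$)
$t{\left(0 \right)} \left(11 + S\right) = \frac{\sqrt{12 + 9 \cdot 0}}{3} \left(11 - \frac{457}{19}\right) = \frac{\sqrt{12 + 0}}{3} \left(- \frac{248}{19}\right) = \frac{\sqrt{12}}{3} \left(- \frac{248}{19}\right) = \frac{2 \sqrt{3}}{3} \left(- \frac{248}{19}\right) = - \frac{496 \sqrt{3}}{57}$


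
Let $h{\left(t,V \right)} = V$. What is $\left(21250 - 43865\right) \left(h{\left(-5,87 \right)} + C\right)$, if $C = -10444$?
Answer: $234223555$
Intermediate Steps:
$\left(21250 - 43865\right) \left(h{\left(-5,87 \right)} + C\right) = \left(21250 - 43865\right) \left(87 - 10444\right) = \left(-22615\right) \left(-10357\right) = 234223555$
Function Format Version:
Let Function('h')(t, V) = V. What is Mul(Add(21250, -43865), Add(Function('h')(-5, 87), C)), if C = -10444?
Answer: 234223555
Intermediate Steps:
Mul(Add(21250, -43865), Add(Function('h')(-5, 87), C)) = Mul(Add(21250, -43865), Add(87, -10444)) = Mul(-22615, -10357) = 234223555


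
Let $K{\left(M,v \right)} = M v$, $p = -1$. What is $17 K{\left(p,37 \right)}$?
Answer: $-629$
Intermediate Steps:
$17 K{\left(p,37 \right)} = 17 \left(\left(-1\right) 37\right) = 17 \left(-37\right) = -629$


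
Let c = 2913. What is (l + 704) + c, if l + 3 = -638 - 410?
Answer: 2566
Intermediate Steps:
l = -1051 (l = -3 + (-638 - 410) = -3 - 1048 = -1051)
(l + 704) + c = (-1051 + 704) + 2913 = -347 + 2913 = 2566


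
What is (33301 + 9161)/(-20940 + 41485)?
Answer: 6066/2935 ≈ 2.0668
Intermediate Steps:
(33301 + 9161)/(-20940 + 41485) = 42462/20545 = 42462*(1/20545) = 6066/2935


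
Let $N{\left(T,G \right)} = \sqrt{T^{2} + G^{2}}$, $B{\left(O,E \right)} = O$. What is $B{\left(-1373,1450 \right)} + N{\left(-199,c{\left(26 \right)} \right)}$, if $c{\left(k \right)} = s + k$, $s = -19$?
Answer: $-1373 + 5 \sqrt{1586} \approx -1173.9$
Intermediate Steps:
$c{\left(k \right)} = -19 + k$
$N{\left(T,G \right)} = \sqrt{G^{2} + T^{2}}$
$B{\left(-1373,1450 \right)} + N{\left(-199,c{\left(26 \right)} \right)} = -1373 + \sqrt{\left(-19 + 26\right)^{2} + \left(-199\right)^{2}} = -1373 + \sqrt{7^{2} + 39601} = -1373 + \sqrt{49 + 39601} = -1373 + \sqrt{39650} = -1373 + 5 \sqrt{1586}$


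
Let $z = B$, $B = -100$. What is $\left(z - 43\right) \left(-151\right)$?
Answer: $21593$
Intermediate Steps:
$z = -100$
$\left(z - 43\right) \left(-151\right) = \left(-100 - 43\right) \left(-151\right) = \left(-143\right) \left(-151\right) = 21593$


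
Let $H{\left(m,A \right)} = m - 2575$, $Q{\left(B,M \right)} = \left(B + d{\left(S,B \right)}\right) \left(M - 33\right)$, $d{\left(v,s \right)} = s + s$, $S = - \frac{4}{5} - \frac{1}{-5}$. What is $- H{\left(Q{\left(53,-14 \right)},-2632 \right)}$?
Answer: $10048$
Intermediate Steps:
$S = - \frac{3}{5}$ ($S = \left(-4\right) \frac{1}{5} - - \frac{1}{5} = - \frac{4}{5} + \frac{1}{5} = - \frac{3}{5} \approx -0.6$)
$d{\left(v,s \right)} = 2 s$
$Q{\left(B,M \right)} = 3 B \left(-33 + M\right)$ ($Q{\left(B,M \right)} = \left(B + 2 B\right) \left(M - 33\right) = 3 B \left(-33 + M\right)$)
$H{\left(m,A \right)} = -2575 + m$
$- H{\left(Q{\left(53,-14 \right)},-2632 \right)} = - (-2575 + 3 \cdot 53 \left(-33 - 14\right)) = - (-2575 + 3 \cdot 53 \left(-47\right)) = - (-2575 - 7473) = \left(-1\right) \left(-10048\right) = 10048$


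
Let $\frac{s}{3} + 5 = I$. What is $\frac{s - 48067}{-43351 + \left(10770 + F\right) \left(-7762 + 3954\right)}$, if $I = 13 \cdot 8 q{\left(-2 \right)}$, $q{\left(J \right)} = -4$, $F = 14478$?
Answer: $\frac{9866}{19237547} \approx 0.00051285$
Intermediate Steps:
$I = -416$ ($I = 13 \cdot 8 \left(-4\right) = 104 \left(-4\right) = -416$)
$s = -1263$ ($s = -15 + 3 \left(-416\right) = -15 - 1248 = -1263$)
$\frac{s - 48067}{-43351 + \left(10770 + F\right) \left(-7762 + 3954\right)} = \frac{-1263 - 48067}{-43351 + \left(10770 + 14478\right) \left(-7762 + 3954\right)} = - \frac{49330}{-43351 + 25248 \left(-3808\right)} = - \frac{49330}{-43351 - 96144384} = - \frac{49330}{-96187735} = \left(-49330\right) \left(- \frac{1}{96187735}\right) = \frac{9866}{19237547}$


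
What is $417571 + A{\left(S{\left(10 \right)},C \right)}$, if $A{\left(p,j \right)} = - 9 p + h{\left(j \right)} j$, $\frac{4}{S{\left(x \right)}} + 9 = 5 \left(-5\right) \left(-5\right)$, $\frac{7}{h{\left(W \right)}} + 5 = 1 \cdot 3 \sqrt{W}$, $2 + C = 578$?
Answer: $\frac{811456778}{1943} \approx 4.1763 \cdot 10^{5}$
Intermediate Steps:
$C = 576$ ($C = -2 + 578 = 576$)
$h{\left(W \right)} = \frac{7}{-5 + 3 \sqrt{W}}$ ($h{\left(W \right)} = \frac{7}{-5 + 1 \cdot 3 \sqrt{W}} = \frac{7}{-5 + 3 \sqrt{W}}$)
$S{\left(x \right)} = \frac{1}{29}$ ($S{\left(x \right)} = \frac{4}{-9 + 5 \left(-5\right) \left(-5\right)} = \frac{4}{-9 - -125} = \frac{4}{-9 + 125} = \frac{4}{116} = 4 \cdot \frac{1}{116} = \frac{1}{29}$)
$A{\left(p,j \right)} = - 9 p + \frac{7 j}{-5 + 3 \sqrt{j}}$ ($A{\left(p,j \right)} = - 9 p + \frac{7}{-5 + 3 \sqrt{j}} j = - 9 p + \frac{7 j}{-5 + 3 \sqrt{j}}$)
$417571 + A{\left(S{\left(10 \right)},C \right)} = 417571 + \frac{7 \cdot 576 - \frac{9 \left(-5 + 3 \sqrt{576}\right)}{29}}{-5 + 3 \sqrt{576}} = 417571 + \frac{4032 - \frac{9 \left(-5 + 3 \cdot 24\right)}{29}}{-5 + 3 \cdot 24} = 417571 + \frac{4032 - \frac{9 \left(-5 + 72\right)}{29}}{-5 + 72} = 417571 + \frac{4032 - \frac{9}{29} \cdot 67}{67} = 417571 + \frac{4032 - \frac{603}{29}}{67} = 417571 + \frac{1}{67} \cdot \frac{116325}{29} = 417571 + \frac{116325}{1943} = \frac{811456778}{1943}$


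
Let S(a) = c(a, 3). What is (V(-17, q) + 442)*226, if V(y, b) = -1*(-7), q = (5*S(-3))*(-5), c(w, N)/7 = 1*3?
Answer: 101474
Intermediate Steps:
c(w, N) = 21 (c(w, N) = 7*(1*3) = 7*3 = 21)
S(a) = 21
q = -525 (q = (5*21)*(-5) = 105*(-5) = -525)
V(y, b) = 7
(V(-17, q) + 442)*226 = (7 + 442)*226 = 449*226 = 101474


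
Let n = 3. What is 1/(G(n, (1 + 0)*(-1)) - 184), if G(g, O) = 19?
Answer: -1/165 ≈ -0.0060606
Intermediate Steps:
1/(G(n, (1 + 0)*(-1)) - 184) = 1/(19 - 184) = 1/(-165) = -1/165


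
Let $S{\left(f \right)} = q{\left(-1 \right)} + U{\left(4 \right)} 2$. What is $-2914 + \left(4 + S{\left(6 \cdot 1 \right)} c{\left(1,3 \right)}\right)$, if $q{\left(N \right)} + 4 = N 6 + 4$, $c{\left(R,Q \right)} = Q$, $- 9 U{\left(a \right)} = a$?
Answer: $- \frac{8792}{3} \approx -2930.7$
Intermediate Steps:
$U{\left(a \right)} = - \frac{a}{9}$
$q{\left(N \right)} = 6 N$ ($q{\left(N \right)} = -4 + \left(N 6 + 4\right) = -4 + \left(6 N + 4\right) = -4 + \left(4 + 6 N\right) = 6 N$)
$S{\left(f \right)} = - \frac{62}{9}$ ($S{\left(f \right)} = 6 \left(-1\right) + \left(- \frac{1}{9}\right) 4 \cdot 2 = -6 - \frac{8}{9} = - \frac{62}{9}$)
$-2914 + \left(4 + S{\left(6 \cdot 1 \right)} c{\left(1,3 \right)}\right) = -2914 + \left(4 - \frac{62}{3}\right) = -2914 - \frac{50}{3} = - \frac{8792}{3}$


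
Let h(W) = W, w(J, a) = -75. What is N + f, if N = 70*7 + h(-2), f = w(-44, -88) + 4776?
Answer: 5189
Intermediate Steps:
f = 4701 (f = -75 + 4776 = 4701)
N = 488 (N = 70*7 - 2 = 490 - 2 = 488)
N + f = 488 + 4701 = 5189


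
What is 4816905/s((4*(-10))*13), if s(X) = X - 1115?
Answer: -321127/109 ≈ -2946.1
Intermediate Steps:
s(X) = -1115 + X
4816905/s((4*(-10))*13) = 4816905/(-1115 + (4*(-10))*13) = 4816905/(-1115 - 40*13) = 4816905/(-1115 - 520) = 4816905/(-1635) = 4816905*(-1/1635) = -321127/109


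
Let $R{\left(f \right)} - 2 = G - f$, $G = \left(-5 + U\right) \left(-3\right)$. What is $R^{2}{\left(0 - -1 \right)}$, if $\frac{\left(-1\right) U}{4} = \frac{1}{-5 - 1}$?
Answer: $196$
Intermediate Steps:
$U = \frac{2}{3}$ ($U = - \frac{4}{-5 - 1} = - \frac{4}{-6} = \left(-4\right) \left(- \frac{1}{6}\right) = \frac{2}{3} \approx 0.66667$)
$G = 13$ ($G = \left(-5 + \frac{2}{3}\right) \left(-3\right) = \left(- \frac{13}{3}\right) \left(-3\right) = 13$)
$R{\left(f \right)} = 15 - f$ ($R{\left(f \right)} = 2 - \left(-13 + f\right) = 15 - f$)
$R^{2}{\left(0 - -1 \right)} = \left(15 - \left(0 - -1\right)\right)^{2} = \left(15 - \left(0 + 1\right)\right)^{2} = \left(15 - 1\right)^{2} = 14^{2} = 196$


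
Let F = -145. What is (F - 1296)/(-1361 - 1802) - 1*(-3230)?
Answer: 10217931/3163 ≈ 3230.5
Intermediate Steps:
(F - 1296)/(-1361 - 1802) - 1*(-3230) = (-145 - 1296)/(-1361 - 1802) - 1*(-3230) = -1441/(-3163) + 3230 = -1441*(-1/3163) + 3230 = 1441/3163 + 3230 = 10217931/3163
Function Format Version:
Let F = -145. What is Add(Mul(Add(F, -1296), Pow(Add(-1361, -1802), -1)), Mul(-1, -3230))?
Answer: Rational(10217931, 3163) ≈ 3230.5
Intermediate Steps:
Add(Mul(Add(F, -1296), Pow(Add(-1361, -1802), -1)), Mul(-1, -3230)) = Add(Mul(Add(-145, -1296), Pow(Add(-1361, -1802), -1)), Mul(-1, -3230)) = Add(Mul(-1441, Pow(-3163, -1)), 3230) = Add(Mul(-1441, Rational(-1, 3163)), 3230) = Add(Rational(1441, 3163), 3230) = Rational(10217931, 3163)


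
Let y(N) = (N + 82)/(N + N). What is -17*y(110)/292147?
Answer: -816/16068085 ≈ -5.0784e-5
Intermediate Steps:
y(N) = (82 + N)/(2*N) (y(N) = (82 + N)/((2*N)) = (82 + N)*(1/(2*N)) = (82 + N)/(2*N))
-17*y(110)/292147 = -17*(82 + 110)/(2*110)/292147 = -17*192/(2*110)*(1/292147) = -17*48/55*(1/292147) = -816/55*1/292147 = -816/16068085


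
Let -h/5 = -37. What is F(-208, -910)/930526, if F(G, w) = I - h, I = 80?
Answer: -105/930526 ≈ -0.00011284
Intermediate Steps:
h = 185 (h = -5*(-37) = 185)
F(G, w) = -105 (F(G, w) = 80 - 1*185 = 80 - 185 = -105)
F(-208, -910)/930526 = -105/930526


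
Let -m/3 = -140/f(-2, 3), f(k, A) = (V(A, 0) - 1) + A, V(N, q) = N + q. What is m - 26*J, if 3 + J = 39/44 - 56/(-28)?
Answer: 1913/22 ≈ 86.955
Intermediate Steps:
f(k, A) = -1 + 2*A (f(k, A) = ((A + 0) - 1) + A = (A - 1) + A = (-1 + A) + A = -1 + 2*A)
J = -5/44 (J = -3 + (39/44 - 56/(-28)) = -3 + (39*(1/44) - 56*(-1/28)) = -3 + (39/44 + 2) = -3 + 127/44 = -5/44 ≈ -0.11364)
m = 84 (m = -(-420)/(-1 + 2*3) = -(-420)/(-1 + 6) = -(-420)/5 = -3*(-28) = 84)
m - 26*J = 84 - 26*(-5/44) = 84 + 65/22 = 1913/22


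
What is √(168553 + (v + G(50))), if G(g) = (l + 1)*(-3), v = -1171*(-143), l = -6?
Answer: √336021 ≈ 579.67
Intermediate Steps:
v = 167453
G(g) = 15 (G(g) = (-6 + 1)*(-3) = -5*(-3) = 15)
√(168553 + (v + G(50))) = √(168553 + (167453 + 15)) = √(168553 + 167468) = √336021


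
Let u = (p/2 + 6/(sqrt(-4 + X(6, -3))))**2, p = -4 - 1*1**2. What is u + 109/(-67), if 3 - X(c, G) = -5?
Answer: -369/268 ≈ -1.3769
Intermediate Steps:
X(c, G) = 8 (X(c, G) = 3 - 1*(-5) = 3 + 5 = 8)
p = -5 (p = -4 - 1*1 = -4 - 1 = -5)
u = 1/4 (u = (-5/2 + 6/(sqrt(-4 + 8)))**2 = (-5*1/2 + 6/(sqrt(4)))**2 = (-5/2 + 6/2)**2 = (-5/2 + 6*(1/2))**2 = (-5/2 + 3)**2 = (1/2)**2 = 1/4 ≈ 0.25000)
u + 109/(-67) = 1/4 + 109/(-67) = 1/4 + 109*(-1/67) = 1/4 - 109/67 = -369/268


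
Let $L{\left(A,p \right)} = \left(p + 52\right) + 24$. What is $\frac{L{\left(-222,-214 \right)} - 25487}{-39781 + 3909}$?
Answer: $\frac{25625}{35872} \approx 0.71434$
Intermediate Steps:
$L{\left(A,p \right)} = 76 + p$ ($L{\left(A,p \right)} = \left(52 + p\right) + 24 = 76 + p$)
$\frac{L{\left(-222,-214 \right)} - 25487}{-39781 + 3909} = \frac{\left(76 - 214\right) - 25487}{-39781 + 3909} = \frac{-138 - 25487}{-35872} = \left(-25625\right) \left(- \frac{1}{35872}\right) = \frac{25625}{35872}$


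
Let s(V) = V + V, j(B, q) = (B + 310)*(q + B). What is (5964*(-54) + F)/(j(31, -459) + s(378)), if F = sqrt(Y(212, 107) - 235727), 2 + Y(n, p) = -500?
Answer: 40257/18149 - 7*I*sqrt(4821)/145192 ≈ 2.2181 - 0.0033475*I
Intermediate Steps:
Y(n, p) = -502 (Y(n, p) = -2 - 500 = -502)
j(B, q) = (310 + B)*(B + q)
F = 7*I*sqrt(4821) (F = sqrt(-502 - 235727) = sqrt(-236229) = 7*I*sqrt(4821) ≈ 486.03*I)
s(V) = 2*V
(5964*(-54) + F)/(j(31, -459) + s(378)) = (5964*(-54) + 7*I*sqrt(4821))/((31**2 + 310*31 + 310*(-459) + 31*(-459)) + 2*378) = (-322056 + 7*I*sqrt(4821))/((961 + 9610 - 142290 - 14229) + 756) = (-322056 + 7*I*sqrt(4821))/(-145948 + 756) = (-322056 + 7*I*sqrt(4821))/(-145192) = (-322056 + 7*I*sqrt(4821))*(-1/145192) = 40257/18149 - 7*I*sqrt(4821)/145192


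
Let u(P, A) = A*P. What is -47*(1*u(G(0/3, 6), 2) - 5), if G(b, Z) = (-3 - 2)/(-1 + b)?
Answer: -235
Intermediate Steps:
G(b, Z) = -5/(-1 + b)
-47*(1*u(G(0/3, 6), 2) - 5) = -47*(1*(2*(-5/(-1 + 0/3))) - 5) = -47*(1*(2*(-5/(-1 + 0*(⅓)))) - 5) = -47*(1*(2*(-5/(-1 + 0))) - 5) = -47*(1*(2*(-5/(-1))) - 5) = -47*(1*(2*(-5*(-1))) - 5) = -47*(1*(2*5) - 5) = -47*(1*10 - 5) = -47*(10 - 5) = -47*5 = -235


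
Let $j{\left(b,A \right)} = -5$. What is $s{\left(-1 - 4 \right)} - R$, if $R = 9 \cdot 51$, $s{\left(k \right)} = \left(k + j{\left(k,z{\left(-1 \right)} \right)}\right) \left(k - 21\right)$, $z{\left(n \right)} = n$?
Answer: $-199$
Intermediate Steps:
$s{\left(k \right)} = \left(-21 + k\right) \left(-5 + k\right)$ ($s{\left(k \right)} = \left(k - 5\right) \left(k - 21\right) = \left(-5 + k\right) \left(-21 + k\right) = \left(-21 + k\right) \left(-5 + k\right)$)
$R = 459$
$s{\left(-1 - 4 \right)} - R = \left(105 + \left(-1 - 4\right)^{2} - 26 \left(-1 - 4\right)\right) - 459 = \left(105 + \left(-5\right)^{2} - -130\right) - 459 = \left(105 + 25 + 130\right) - 459 = 260 - 459 = -199$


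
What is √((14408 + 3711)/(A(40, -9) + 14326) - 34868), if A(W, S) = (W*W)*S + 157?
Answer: 5*I*√9548071/83 ≈ 186.14*I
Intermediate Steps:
A(W, S) = 157 + S*W² (A(W, S) = W²*S + 157 = S*W² + 157 = 157 + S*W²)
√((14408 + 3711)/(A(40, -9) + 14326) - 34868) = √((14408 + 3711)/((157 - 9*40²) + 14326) - 34868) = √(18119/((157 - 9*1600) + 14326) - 34868) = √(18119/((157 - 14400) + 14326) - 34868) = √(18119/(-14243 + 14326) - 34868) = √(18119/83 - 34868) = √(-2875925/83) = 5*I*√9548071/83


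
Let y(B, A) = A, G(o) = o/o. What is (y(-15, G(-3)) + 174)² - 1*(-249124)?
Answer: 279749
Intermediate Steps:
G(o) = 1
(y(-15, G(-3)) + 174)² - 1*(-249124) = (1 + 174)² - 1*(-249124) = 175² + 249124 = 30625 + 249124 = 279749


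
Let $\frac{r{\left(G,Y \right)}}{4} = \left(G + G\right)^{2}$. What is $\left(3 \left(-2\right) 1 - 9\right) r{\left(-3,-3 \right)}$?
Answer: $-2160$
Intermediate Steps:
$r{\left(G,Y \right)} = 16 G^{2}$ ($r{\left(G,Y \right)} = 4 \left(G + G\right)^{2} = 4 \left(2 G\right)^{2} = 4 \cdot 4 G^{2} = 16 G^{2}$)
$\left(3 \left(-2\right) 1 - 9\right) r{\left(-3,-3 \right)} = \left(3 \left(-2\right) 1 - 9\right) 16 \left(-3\right)^{2} = \left(\left(-6\right) 1 - 9\right) 16 \cdot 9 = \left(-6 - 9\right) 144 = \left(-15\right) 144 = -2160$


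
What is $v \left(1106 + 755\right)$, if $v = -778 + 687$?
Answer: $-169351$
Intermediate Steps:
$v = -91$
$v \left(1106 + 755\right) = - 91 \left(1106 + 755\right) = \left(-91\right) 1861 = -169351$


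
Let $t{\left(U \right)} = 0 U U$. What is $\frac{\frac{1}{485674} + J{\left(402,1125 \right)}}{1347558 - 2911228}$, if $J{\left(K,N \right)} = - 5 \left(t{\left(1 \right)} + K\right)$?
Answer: $\frac{976204739}{759433863580} \approx 0.0012854$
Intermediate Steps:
$t{\left(U \right)} = 0$ ($t{\left(U \right)} = 0 U = 0$)
$J{\left(K,N \right)} = - 5 K$ ($J{\left(K,N \right)} = - 5 \left(0 + K\right) = - 5 K$)
$\frac{\frac{1}{485674} + J{\left(402,1125 \right)}}{1347558 - 2911228} = \frac{\frac{1}{485674} - 2010}{1347558 - 2911228} = \frac{\frac{1}{485674} - 2010}{-1563670} = \left(- \frac{976204739}{485674}\right) \left(- \frac{1}{1563670}\right) = \frac{976204739}{759433863580}$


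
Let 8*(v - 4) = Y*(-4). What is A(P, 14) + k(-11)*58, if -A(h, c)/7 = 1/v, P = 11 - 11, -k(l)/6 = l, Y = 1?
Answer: 3826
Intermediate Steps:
k(l) = -6*l
P = 0
v = 7/2 (v = 4 + (1*(-4))/8 = 4 + (⅛)*(-4) = 4 - ½ = 7/2 ≈ 3.5000)
A(h, c) = -2 (A(h, c) = -7/7/2 = -7*2/7 = -2)
A(P, 14) + k(-11)*58 = -2 - 6*(-11)*58 = -2 + 66*58 = -2 + 3828 = 3826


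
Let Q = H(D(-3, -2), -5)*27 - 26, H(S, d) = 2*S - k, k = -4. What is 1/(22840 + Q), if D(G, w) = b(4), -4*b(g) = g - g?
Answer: 1/22922 ≈ 4.3626e-5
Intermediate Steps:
b(g) = 0 (b(g) = -(g - g)/4 = -1/4*0 = 0)
D(G, w) = 0
H(S, d) = 4 + 2*S (H(S, d) = 2*S - 1*(-4) = 2*S + 4 = 4 + 2*S)
Q = 82 (Q = (4 + 2*0)*27 - 26 = (4 + 0)*27 - 26 = 4*27 - 26 = 108 - 26 = 82)
1/(22840 + Q) = 1/(22840 + 82) = 1/22922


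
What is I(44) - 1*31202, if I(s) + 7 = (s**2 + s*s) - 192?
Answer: -27529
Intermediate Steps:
I(s) = -199 + 2*s**2 (I(s) = -7 + ((s**2 + s*s) - 192) = -7 + ((s**2 + s**2) - 192) = -7 + (2*s**2 - 192) = -7 + (-192 + 2*s**2) = -199 + 2*s**2)
I(44) - 1*31202 = (-199 + 2*44**2) - 1*31202 = (-199 + 2*1936) - 31202 = (-199 + 3872) - 31202 = 3673 - 31202 = -27529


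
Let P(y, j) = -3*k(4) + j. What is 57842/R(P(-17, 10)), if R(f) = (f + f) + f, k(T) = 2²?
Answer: -28921/3 ≈ -9640.3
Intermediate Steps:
k(T) = 4
P(y, j) = -12 + j (P(y, j) = -3*4 + j = -12 + j)
R(f) = 3*f (R(f) = 2*f + f = 3*f)
57842/R(P(-17, 10)) = 57842/((3*(-12 + 10))) = 57842/((3*(-2))) = 57842/(-6) = 57842*(-⅙) = -28921/3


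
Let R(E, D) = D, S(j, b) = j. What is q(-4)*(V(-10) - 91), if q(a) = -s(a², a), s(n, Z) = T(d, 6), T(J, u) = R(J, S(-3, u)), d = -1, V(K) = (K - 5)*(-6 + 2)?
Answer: -93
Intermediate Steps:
V(K) = 20 - 4*K (V(K) = (-5 + K)*(-4) = 20 - 4*K)
T(J, u) = -3
s(n, Z) = -3
q(a) = 3 (q(a) = -1*(-3) = 3)
q(-4)*(V(-10) - 91) = 3*((20 - 4*(-10)) - 91) = 3*((20 + 40) - 91) = 3*(60 - 91) = 3*(-31) = -93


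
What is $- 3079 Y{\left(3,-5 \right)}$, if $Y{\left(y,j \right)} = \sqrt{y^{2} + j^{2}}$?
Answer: $- 3079 \sqrt{34} \approx -17954.0$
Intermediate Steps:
$Y{\left(y,j \right)} = \sqrt{j^{2} + y^{2}}$
$- 3079 Y{\left(3,-5 \right)} = - 3079 \sqrt{\left(-5\right)^{2} + 3^{2}} = - 3079 \sqrt{25 + 9} = - 3079 \sqrt{34}$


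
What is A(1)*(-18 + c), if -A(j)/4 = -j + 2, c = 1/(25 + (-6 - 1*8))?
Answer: 788/11 ≈ 71.636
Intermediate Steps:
c = 1/11 (c = 1/(25 + (-6 - 8)) = 1/(25 - 14) = 1/11 ≈ 0.090909)
A(j) = -8 + 4*j (A(j) = -4*(-j + 2) = -4*(2 - j) = -8 + 4*j)
A(1)*(-18 + c) = (-8 + 4*1)*(-18 + 1/11) = (-8 + 4)*(-197/11) = -4*(-197/11) = 788/11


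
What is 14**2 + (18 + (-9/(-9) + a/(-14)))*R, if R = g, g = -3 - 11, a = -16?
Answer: -86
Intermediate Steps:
g = -14
R = -14
14**2 + (18 + (-9/(-9) + a/(-14)))*R = 14**2 + (18 + (-9/(-9) - 16/(-14)))*(-14) = 196 + (18 + (-9*(-1/9) - 16*(-1/14)))*(-14) = 196 + (18 + (1 + 8/7))*(-14) = 196 + (18 + 15/7)*(-14) = 196 + (141/7)*(-14) = 196 - 282 = -86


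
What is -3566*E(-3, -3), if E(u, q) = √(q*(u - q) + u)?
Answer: -3566*I*√3 ≈ -6176.5*I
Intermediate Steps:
E(u, q) = √(u + q*(u - q))
-3566*E(-3, -3) = -3566*√(-3 - 1*(-3)² - 3*(-3)) = -3566*√(-3 - 1*9 + 9) = -3566*√(-3 - 9 + 9) = -3566*I*√3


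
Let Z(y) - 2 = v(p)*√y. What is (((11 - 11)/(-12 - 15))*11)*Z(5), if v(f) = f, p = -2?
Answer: 0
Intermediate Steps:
Z(y) = 2 - 2*√y
(((11 - 11)/(-12 - 15))*11)*Z(5) = (((11 - 11)/(-12 - 15))*11)*(2 - 2*√5) = ((0/(-27))*11)*(2 - 2*√5) = ((0*(-1/27))*11)*(2 - 2*√5) = (0*11)*(2 - 2*√5) = 0*(2 - 2*√5) = 0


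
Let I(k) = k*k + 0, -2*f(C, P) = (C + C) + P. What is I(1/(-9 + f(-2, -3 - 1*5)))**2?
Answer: 1/81 ≈ 0.012346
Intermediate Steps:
f(C, P) = -C - P/2 (f(C, P) = -((C + C) + P)/2 = -(2*C + P)/2 = -(P + 2*C)/2 = -C - P/2)
I(k) = k**2 (I(k) = k**2 + 0 = k**2)
I(1/(-9 + f(-2, -3 - 1*5)))**2 = ((1/(-9 + (-1*(-2) - (-3 - 1*5)/2)))**2)**2 = ((1/(-9 + (2 - (-3 - 5)/2)))**2)**2 = ((1/(-9 + (2 - 1/2*(-8))))**2)**2 = ((1/(-9 + (2 + 4)))**2)**2 = ((1/(-9 + 6))**2)**2 = ((1/(-3))**2)**2 = ((-1/3)**2)**2 = (1/9)**2 = 1/81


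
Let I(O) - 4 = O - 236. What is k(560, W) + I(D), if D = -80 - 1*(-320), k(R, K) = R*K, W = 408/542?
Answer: 116408/271 ≈ 429.55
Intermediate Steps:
W = 204/271 (W = 408*(1/542) = 204/271 ≈ 0.75277)
k(R, K) = K*R
D = 240 (D = -80 + 320 = 240)
I(O) = -232 + O (I(O) = 4 + (O - 236) = 4 + (-236 + O) = -232 + O)
k(560, W) + I(D) = (204/271)*560 + (-232 + 240) = 114240/271 + 8 = 116408/271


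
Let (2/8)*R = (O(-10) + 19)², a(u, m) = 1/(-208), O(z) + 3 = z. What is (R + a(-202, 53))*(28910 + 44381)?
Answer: 2195138741/208 ≈ 1.0554e+7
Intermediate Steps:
O(z) = -3 + z
a(u, m) = -1/208
R = 144 (R = 4*((-3 - 10) + 19)² = 4*(-13 + 19)² = 4*6² = 4*36 = 144)
(R + a(-202, 53))*(28910 + 44381) = (144 - 1/208)*(28910 + 44381) = (29951/208)*73291 = 2195138741/208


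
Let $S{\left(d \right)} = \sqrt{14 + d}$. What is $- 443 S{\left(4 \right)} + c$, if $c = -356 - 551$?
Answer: $-907 - 1329 \sqrt{2} \approx -2786.5$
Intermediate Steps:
$c = -907$
$- 443 S{\left(4 \right)} + c = - 443 \sqrt{14 + 4} - 907 = - 443 \sqrt{18} - 907 = - 443 \cdot 3 \sqrt{2} - 907 = - 1329 \sqrt{2} - 907 = -907 - 1329 \sqrt{2}$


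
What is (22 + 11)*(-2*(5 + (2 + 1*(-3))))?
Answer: -264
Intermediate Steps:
(22 + 11)*(-2*(5 + (2 + 1*(-3)))) = 33*(-2*(5 + (2 - 3))) = 33*(-2*(5 - 1)) = 33*(-2*4) = 33*(-8) = -264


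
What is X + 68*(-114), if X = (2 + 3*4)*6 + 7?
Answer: -7661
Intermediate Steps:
X = 91 (X = (2 + 12)*6 + 7 = 14*6 + 7 = 84 + 7 = 91)
X + 68*(-114) = 91 + 68*(-114) = 91 - 7752 = -7661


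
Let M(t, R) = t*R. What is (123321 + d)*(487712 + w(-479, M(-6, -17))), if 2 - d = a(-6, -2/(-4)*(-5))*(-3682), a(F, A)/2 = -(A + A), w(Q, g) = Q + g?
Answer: 78043288905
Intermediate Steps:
M(t, R) = R*t
a(F, A) = -4*A (a(F, A) = 2*(-(A + A)) = 2*(-2*A) = -4*A)
d = 36822 (d = 2 - (-4*(-2/(-4))*(-5))*(-3682) = 2 - (-4*(-2*(-¼))*(-5))*(-3682) = 2 - (-2*(-5))*(-3682) = 2 - (-4*(-5/2))*(-3682) = 2 - 10*(-3682) = 2 - 1*(-36820) = 2 + 36820 = 36822)
(123321 + d)*(487712 + w(-479, M(-6, -17))) = (123321 + 36822)*(487712 + (-479 - 17*(-6))) = 160143*(487712 + (-479 + 102)) = 160143*(487712 - 377) = 160143*487335 = 78043288905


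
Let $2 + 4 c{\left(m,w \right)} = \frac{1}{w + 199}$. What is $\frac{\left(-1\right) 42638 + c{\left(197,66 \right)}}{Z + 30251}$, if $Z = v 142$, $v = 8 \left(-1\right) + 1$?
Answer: $- \frac{45196809}{31012420} \approx -1.4574$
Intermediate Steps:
$c{\left(m,w \right)} = - \frac{1}{2} + \frac{1}{4 \left(199 + w\right)}$ ($c{\left(m,w \right)} = - \frac{1}{2} + \frac{1}{4 \left(w + 199\right)} = - \frac{1}{2} + \frac{1}{4 \left(199 + w\right)}$)
$v = -7$ ($v = -8 + 1 = -7$)
$Z = -994$ ($Z = \left(-7\right) 142 = -994$)
$\frac{\left(-1\right) 42638 + c{\left(197,66 \right)}}{Z + 30251} = \frac{\left(-1\right) 42638 + \frac{-397 - 132}{4 \left(199 + 66\right)}}{-994 + 30251} = \frac{-42638 + \frac{-397 - 132}{4 \cdot 265}}{29257} = \left(-42638 + \frac{1}{4} \cdot \frac{1}{265} \left(-529\right)\right) \frac{1}{29257} = \left(-42638 - \frac{529}{1060}\right) \frac{1}{29257} = \left(- \frac{45196809}{1060}\right) \frac{1}{29257} = - \frac{45196809}{31012420}$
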